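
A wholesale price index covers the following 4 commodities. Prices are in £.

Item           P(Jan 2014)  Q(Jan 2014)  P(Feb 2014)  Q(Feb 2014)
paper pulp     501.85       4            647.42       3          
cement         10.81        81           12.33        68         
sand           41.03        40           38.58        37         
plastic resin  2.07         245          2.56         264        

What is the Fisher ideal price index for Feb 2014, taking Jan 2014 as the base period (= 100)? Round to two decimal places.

Laspeyres component (base-period weights):
ΣP(Feb 2014)Q(Jan 2014) = 647.42×4 + 12.33×81 + 38.58×40 + 2.56×245 = 2589.68 + 998.73 + 1543.2 + 627.2 = 5758.81
ΣP(Jan 2014)Q(Jan 2014) = 501.85×4 + 10.81×81 + 41.03×40 + 2.07×245 = 2007.4 + 875.61 + 1641.2 + 507.15 = 5031.36
L = 5758.81 / 5031.36 × 100 = 114.4583
Paasche component (current-period weights):
ΣP(Feb 2014)Q(Feb 2014) = 647.42×3 + 12.33×68 + 38.58×37 + 2.56×264 = 1942.26 + 838.44 + 1427.46 + 675.84 = 4884
ΣP(Jan 2014)Q(Feb 2014) = 501.85×3 + 10.81×68 + 41.03×37 + 2.07×264 = 1505.55 + 735.08 + 1518.11 + 546.48 = 4305.22
P = 4884 / 4305.22 × 100 = 113.4437
Fisher = √(L × P) = √(114.4583 × 113.4437) = 113.9499

113.95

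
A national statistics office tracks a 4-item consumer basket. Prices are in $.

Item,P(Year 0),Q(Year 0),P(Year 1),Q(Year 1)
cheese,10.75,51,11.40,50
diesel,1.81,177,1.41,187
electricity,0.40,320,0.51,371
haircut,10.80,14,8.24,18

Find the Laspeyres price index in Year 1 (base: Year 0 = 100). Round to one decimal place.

96.7

Laspeyres price index uses base-period quantities as weights.
ΣP(Year 1)·Q(Year 0) = 11.40×51 + 1.41×177 + 0.51×320 + 8.24×14 = 581.4 + 249.57 + 163.2 + 115.36 = 1109.53
ΣP(Year 0)·Q(Year 0) = 10.75×51 + 1.81×177 + 0.40×320 + 10.80×14 = 548.25 + 320.37 + 128 + 151.2 = 1147.82
Index = 1109.53 / 1147.82 × 100 = 96.6641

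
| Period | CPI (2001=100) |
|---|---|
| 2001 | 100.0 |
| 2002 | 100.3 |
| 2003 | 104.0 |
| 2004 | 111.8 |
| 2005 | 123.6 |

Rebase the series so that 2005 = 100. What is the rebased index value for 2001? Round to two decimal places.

80.91

Rebased(2001) = 100.0 / 123.6 × 100 = 80.9061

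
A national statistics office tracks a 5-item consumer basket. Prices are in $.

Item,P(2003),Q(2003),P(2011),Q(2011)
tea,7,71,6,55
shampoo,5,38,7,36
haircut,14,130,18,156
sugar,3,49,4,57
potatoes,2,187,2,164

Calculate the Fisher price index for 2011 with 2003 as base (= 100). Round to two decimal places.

Laspeyres component (base-period weights):
ΣP(2011)Q(2003) = 6×71 + 7×38 + 18×130 + 4×49 + 2×187 = 426 + 266 + 2340 + 196 + 374 = 3602
ΣP(2003)Q(2003) = 7×71 + 5×38 + 14×130 + 3×49 + 2×187 = 497 + 190 + 1820 + 147 + 374 = 3028
L = 3602 / 3028 × 100 = 118.9564
Paasche component (current-period weights):
ΣP(2011)Q(2011) = 6×55 + 7×36 + 18×156 + 4×57 + 2×164 = 330 + 252 + 2808 + 228 + 328 = 3946
ΣP(2003)Q(2011) = 7×55 + 5×36 + 14×156 + 3×57 + 2×164 = 385 + 180 + 2184 + 171 + 328 = 3248
P = 3946 / 3248 × 100 = 121.4901
Fisher = √(L × P) = √(118.9564 × 121.4901) = 120.2166

120.22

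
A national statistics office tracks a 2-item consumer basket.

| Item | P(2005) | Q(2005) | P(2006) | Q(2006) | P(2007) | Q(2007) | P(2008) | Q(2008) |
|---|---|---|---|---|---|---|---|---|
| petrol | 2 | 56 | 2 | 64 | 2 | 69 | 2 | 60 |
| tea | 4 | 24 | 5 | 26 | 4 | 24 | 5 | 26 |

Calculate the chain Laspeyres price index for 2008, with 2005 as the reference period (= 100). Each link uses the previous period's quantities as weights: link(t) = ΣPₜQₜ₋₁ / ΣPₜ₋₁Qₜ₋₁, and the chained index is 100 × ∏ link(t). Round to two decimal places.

110.59

Link 2005→2006:
ΣP(2006)Q(2005) = 2×56 + 5×24 = 112 + 120 = 232
ΣP(2005)Q(2005) = 2×56 + 4×24 = 112 + 96 = 208
link = 232/208 = 1.115385
Link 2006→2007:
ΣP(2007)Q(2006) = 2×64 + 4×26 = 128 + 104 = 232
ΣP(2006)Q(2006) = 2×64 + 5×26 = 128 + 130 = 258
link = 232/258 = 0.899225
Link 2007→2008:
ΣP(2008)Q(2007) = 2×69 + 5×24 = 138 + 120 = 258
ΣP(2007)Q(2007) = 2×69 + 4×24 = 138 + 96 = 234
link = 258/234 = 1.102564
Chained index = 100 × 1.115385 × 0.899225 × 1.102564 = 110.5851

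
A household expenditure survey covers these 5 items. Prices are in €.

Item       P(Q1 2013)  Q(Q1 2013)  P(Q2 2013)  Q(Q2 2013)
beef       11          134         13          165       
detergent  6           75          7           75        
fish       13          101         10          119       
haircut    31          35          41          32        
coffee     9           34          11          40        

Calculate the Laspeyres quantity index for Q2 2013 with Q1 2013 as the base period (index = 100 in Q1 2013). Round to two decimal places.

Laspeyres quantity index uses base-period prices as weights.
ΣP(Q1 2013)·Q(Q2 2013) = 11×165 + 6×75 + 13×119 + 31×32 + 9×40 = 1815 + 450 + 1547 + 992 + 360 = 5164
ΣP(Q1 2013)·Q(Q1 2013) = 11×134 + 6×75 + 13×101 + 31×35 + 9×34 = 1474 + 450 + 1313 + 1085 + 306 = 4628
Index = 5164 / 4628 × 100 = 111.5817

111.58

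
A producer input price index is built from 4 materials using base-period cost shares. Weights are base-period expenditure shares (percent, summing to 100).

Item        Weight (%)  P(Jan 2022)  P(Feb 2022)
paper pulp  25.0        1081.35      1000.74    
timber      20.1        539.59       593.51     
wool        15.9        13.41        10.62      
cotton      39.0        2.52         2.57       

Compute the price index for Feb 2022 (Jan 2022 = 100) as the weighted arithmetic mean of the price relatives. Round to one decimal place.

paper pulp: 25.0 × (1000.74/1081.35) = 25.0 × 0.925454 = 23.1364
timber: 20.1 × (593.51/539.59) = 20.1 × 1.099928 = 22.1085
wool: 15.9 × (10.62/13.41) = 15.9 × 0.791946 = 12.5919
cotton: 39.0 × (2.57/2.52) = 39.0 × 1.019841 = 39.7738
Index = Σ wᵢ·(p₁ᵢ/p₀ᵢ) = 23.1364 + 22.1085 + 12.5919 + 39.7738 = 97.6107

97.6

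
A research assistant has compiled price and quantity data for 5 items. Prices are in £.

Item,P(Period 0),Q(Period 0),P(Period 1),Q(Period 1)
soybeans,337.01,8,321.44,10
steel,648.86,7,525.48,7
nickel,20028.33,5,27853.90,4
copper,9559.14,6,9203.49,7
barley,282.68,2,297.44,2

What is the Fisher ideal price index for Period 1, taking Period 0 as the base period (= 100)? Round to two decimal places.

119.83

Laspeyres component (base-period weights):
ΣP(Period 1)Q(Period 0) = 321.44×8 + 525.48×7 + 27853.90×5 + 9203.49×6 + 297.44×2 = 2571.52 + 3678.36 + 139269.5 + 55220.94 + 594.88 = 201335.2
ΣP(Period 0)Q(Period 0) = 337.01×8 + 648.86×7 + 20028.33×5 + 9559.14×6 + 282.68×2 = 2696.08 + 4542.02 + 100141.65 + 57354.84 + 565.36 = 165299.95
L = 201335.2 / 165299.95 × 100 = 121.7999
Paasche component (current-period weights):
ΣP(Period 1)Q(Period 1) = 321.44×10 + 525.48×7 + 27853.90×4 + 9203.49×7 + 297.44×2 = 3214.4 + 3678.36 + 111415.6 + 64424.43 + 594.88 = 183327.67
ΣP(Period 0)Q(Period 1) = 337.01×10 + 648.86×7 + 20028.33×4 + 9559.14×7 + 282.68×2 = 3370.1 + 4542.02 + 80113.32 + 66913.98 + 565.36 = 155504.78
P = 183327.67 / 155504.78 × 100 = 117.8920
Fisher = √(L × P) = √(121.7999 × 117.8920) = 119.8300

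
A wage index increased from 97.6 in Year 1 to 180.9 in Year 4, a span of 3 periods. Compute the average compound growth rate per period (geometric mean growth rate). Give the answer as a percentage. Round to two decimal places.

Growth factor = (180.9/97.6)^(1/3) = (1.853484)^(1/3) = 1.228371
Growth rate = 1.228371 − 1 = 0.228371 = 22.8371%

22.84%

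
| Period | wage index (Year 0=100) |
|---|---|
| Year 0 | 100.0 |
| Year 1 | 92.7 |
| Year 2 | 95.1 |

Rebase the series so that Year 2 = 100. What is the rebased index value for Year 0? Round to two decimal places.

Rebased(Year 0) = 100.0 / 95.1 × 100 = 105.1525

105.15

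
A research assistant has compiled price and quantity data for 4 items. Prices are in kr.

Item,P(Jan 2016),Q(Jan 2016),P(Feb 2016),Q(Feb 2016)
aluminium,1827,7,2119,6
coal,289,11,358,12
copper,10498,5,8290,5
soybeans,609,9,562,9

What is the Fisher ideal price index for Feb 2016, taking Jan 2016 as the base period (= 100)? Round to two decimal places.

Laspeyres component (base-period weights):
ΣP(Feb 2016)Q(Jan 2016) = 2119×7 + 358×11 + 8290×5 + 562×9 = 14833 + 3938 + 41450 + 5058 = 65279
ΣP(Jan 2016)Q(Jan 2016) = 1827×7 + 289×11 + 10498×5 + 609×9 = 12789 + 3179 + 52490 + 5481 = 73939
L = 65279 / 73939 × 100 = 88.2876
Paasche component (current-period weights):
ΣP(Feb 2016)Q(Feb 2016) = 2119×6 + 358×12 + 8290×5 + 562×9 = 12714 + 4296 + 41450 + 5058 = 63518
ΣP(Jan 2016)Q(Feb 2016) = 1827×6 + 289×12 + 10498×5 + 609×9 = 10962 + 3468 + 52490 + 5481 = 72401
P = 63518 / 72401 × 100 = 87.7308
Fisher = √(L × P) = √(88.2876 × 87.7308) = 88.0088

88.01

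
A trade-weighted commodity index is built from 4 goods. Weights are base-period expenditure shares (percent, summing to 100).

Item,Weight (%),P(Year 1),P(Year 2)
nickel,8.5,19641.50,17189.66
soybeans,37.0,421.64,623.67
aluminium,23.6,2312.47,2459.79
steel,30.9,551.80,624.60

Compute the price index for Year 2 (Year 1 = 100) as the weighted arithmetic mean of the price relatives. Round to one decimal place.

122.2

nickel: 8.5 × (17189.66/19641.50) = 8.5 × 0.875170 = 7.4389
soybeans: 37.0 × (623.67/421.64) = 37.0 × 1.479153 = 54.7287
aluminium: 23.6 × (2459.79/2312.47) = 23.6 × 1.063707 = 25.1035
steel: 30.9 × (624.60/551.80) = 30.9 × 1.131932 = 34.9767
Index = Σ wᵢ·(p₁ᵢ/p₀ᵢ) = 7.4389 + 54.7287 + 25.1035 + 34.9767 = 122.2478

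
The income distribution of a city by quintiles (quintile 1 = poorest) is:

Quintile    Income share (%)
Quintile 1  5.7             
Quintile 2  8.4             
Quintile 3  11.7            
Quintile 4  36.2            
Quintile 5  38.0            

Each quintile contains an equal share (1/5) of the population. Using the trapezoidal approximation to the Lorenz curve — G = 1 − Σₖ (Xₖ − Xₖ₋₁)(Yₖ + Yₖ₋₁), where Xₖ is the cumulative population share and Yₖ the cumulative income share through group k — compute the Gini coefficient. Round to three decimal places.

Cumulative income shares Yₖ: 0.0570, 0.1410, 0.2580, 0.6200, 1.0000
Σ (Xₖ−Xₖ₋₁)(Yₖ+Yₖ₋₁) = (1/5)(0.0570+0.0000) + (1/5)(0.1410+0.0570) + (1/5)(0.2580+0.1410) + (1/5)(0.6200+0.2580) + (1/5)(1.0000+0.6200)
  = 0.0114 + 0.0396 + 0.0798 + 0.1756 + 0.3240 = 0.6304
G = 1 − 0.6304 = 0.3696

0.370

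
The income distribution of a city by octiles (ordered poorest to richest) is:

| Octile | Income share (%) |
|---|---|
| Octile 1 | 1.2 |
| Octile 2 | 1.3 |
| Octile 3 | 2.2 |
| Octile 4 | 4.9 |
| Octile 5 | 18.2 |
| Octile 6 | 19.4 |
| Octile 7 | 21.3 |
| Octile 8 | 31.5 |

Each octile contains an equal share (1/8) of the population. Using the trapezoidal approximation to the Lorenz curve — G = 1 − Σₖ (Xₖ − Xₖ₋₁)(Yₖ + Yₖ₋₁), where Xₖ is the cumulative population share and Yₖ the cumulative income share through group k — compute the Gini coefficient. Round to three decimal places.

0.471

Cumulative income shares Yₖ: 0.0120, 0.0250, 0.0470, 0.0960, 0.2780, 0.4720, 0.6850, 1.0000
Σ (Xₖ−Xₖ₋₁)(Yₖ+Yₖ₋₁) = (1/8)(0.0120+0.0000) + (1/8)(0.0250+0.0120) + (1/8)(0.0470+0.0250) + (1/8)(0.0960+0.0470) + (1/8)(0.2780+0.0960) + (1/8)(0.4720+0.2780) + (1/8)(0.6850+0.4720) + (1/8)(1.0000+0.6850)
  = 0.0015 + 0.0046 + 0.0090 + 0.0179 + 0.0467 + 0.0938 + 0.1446 + 0.2106 = 0.5288
G = 1 − 0.5288 = 0.4712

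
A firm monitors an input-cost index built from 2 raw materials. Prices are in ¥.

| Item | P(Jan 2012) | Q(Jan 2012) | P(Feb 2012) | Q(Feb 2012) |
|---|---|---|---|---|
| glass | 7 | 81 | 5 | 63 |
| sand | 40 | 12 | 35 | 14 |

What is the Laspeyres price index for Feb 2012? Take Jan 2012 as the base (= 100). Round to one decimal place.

78.8

Laspeyres price index uses base-period quantities as weights.
ΣP(Feb 2012)·Q(Jan 2012) = 5×81 + 35×12 = 405 + 420 = 825
ΣP(Jan 2012)·Q(Jan 2012) = 7×81 + 40×12 = 567 + 480 = 1047
Index = 825 / 1047 × 100 = 78.7966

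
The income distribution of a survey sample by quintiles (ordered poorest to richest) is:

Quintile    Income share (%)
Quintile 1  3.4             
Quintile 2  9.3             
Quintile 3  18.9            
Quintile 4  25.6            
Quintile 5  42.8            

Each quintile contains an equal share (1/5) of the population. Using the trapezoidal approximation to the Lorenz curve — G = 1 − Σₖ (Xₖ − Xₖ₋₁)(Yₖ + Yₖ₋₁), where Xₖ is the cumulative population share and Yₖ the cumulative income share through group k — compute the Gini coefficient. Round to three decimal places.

0.380

Cumulative income shares Yₖ: 0.0340, 0.1270, 0.3160, 0.5720, 1.0000
Σ (Xₖ−Xₖ₋₁)(Yₖ+Yₖ₋₁) = (1/5)(0.0340+0.0000) + (1/5)(0.1270+0.0340) + (1/5)(0.3160+0.1270) + (1/5)(0.5720+0.3160) + (1/5)(1.0000+0.5720)
  = 0.0068 + 0.0322 + 0.0886 + 0.1776 + 0.3144 = 0.6196
G = 1 − 0.6196 = 0.3804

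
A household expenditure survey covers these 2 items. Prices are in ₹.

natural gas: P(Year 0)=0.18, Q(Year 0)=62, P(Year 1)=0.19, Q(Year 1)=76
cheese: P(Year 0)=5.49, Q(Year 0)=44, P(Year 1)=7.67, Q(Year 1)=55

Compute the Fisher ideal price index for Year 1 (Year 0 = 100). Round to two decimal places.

Laspeyres component (base-period weights):
ΣP(Year 1)Q(Year 0) = 0.19×62 + 7.67×44 = 11.78 + 337.48 = 349.26
ΣP(Year 0)Q(Year 0) = 0.18×62 + 5.49×44 = 11.16 + 241.56 = 252.72
L = 349.26 / 252.72 × 100 = 138.2004
Paasche component (current-period weights):
ΣP(Year 1)Q(Year 1) = 0.19×76 + 7.67×55 = 14.44 + 421.85 = 436.29
ΣP(Year 0)Q(Year 1) = 0.18×76 + 5.49×55 = 13.68 + 301.95 = 315.63
P = 436.29 / 315.63 × 100 = 138.2283
Fisher = √(L × P) = √(138.2004 × 138.2283) = 138.2143

138.21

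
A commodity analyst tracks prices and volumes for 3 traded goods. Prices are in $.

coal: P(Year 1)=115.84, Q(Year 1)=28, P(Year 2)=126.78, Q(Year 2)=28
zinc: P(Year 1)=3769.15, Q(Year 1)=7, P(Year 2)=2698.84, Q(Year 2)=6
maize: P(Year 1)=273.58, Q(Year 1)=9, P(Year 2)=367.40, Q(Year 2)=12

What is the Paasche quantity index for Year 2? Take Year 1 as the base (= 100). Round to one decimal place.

Paasche quantity index uses current-period prices as weights.
ΣP(Year 2)·Q(Year 2) = 126.78×28 + 2698.84×6 + 367.40×12 = 3549.84 + 16193.04 + 4408.8 = 24151.68
ΣP(Year 2)·Q(Year 1) = 126.78×28 + 2698.84×7 + 367.40×9 = 3549.84 + 18891.88 + 3306.6 = 25748.32
Index = 24151.68 / 25748.32 × 100 = 93.7991

93.8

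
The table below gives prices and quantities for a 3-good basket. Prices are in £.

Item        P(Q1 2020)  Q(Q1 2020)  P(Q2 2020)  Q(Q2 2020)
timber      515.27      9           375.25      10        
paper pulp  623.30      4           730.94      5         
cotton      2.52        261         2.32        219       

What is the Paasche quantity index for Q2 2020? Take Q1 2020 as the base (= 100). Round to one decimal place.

Paasche quantity index uses current-period prices as weights.
ΣP(Q2 2020)·Q(Q2 2020) = 375.25×10 + 730.94×5 + 2.32×219 = 3752.5 + 3654.7 + 508.08 = 7915.28
ΣP(Q2 2020)·Q(Q1 2020) = 375.25×9 + 730.94×4 + 2.32×261 = 3377.25 + 2923.76 + 605.52 = 6906.53
Index = 7915.28 / 6906.53 × 100 = 114.6057

114.6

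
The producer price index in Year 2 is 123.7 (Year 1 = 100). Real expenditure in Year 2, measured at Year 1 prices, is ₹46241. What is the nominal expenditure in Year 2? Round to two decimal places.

57200.12

Nominal = Real × (Index/100) = 46241 × (123.7/100)
        = 46241 × 1.237 = 57200.1170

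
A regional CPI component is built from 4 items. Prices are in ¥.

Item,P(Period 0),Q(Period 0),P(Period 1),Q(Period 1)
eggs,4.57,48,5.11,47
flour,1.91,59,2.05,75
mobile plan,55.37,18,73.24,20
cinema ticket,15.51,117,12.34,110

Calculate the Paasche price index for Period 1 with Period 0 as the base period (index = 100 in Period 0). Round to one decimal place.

Paasche price index uses current-period quantities as weights.
ΣP(Period 1)·Q(Period 1) = 5.11×47 + 2.05×75 + 73.24×20 + 12.34×110 = 240.17 + 153.75 + 1464.8 + 1357.4 = 3216.12
ΣP(Period 0)·Q(Period 1) = 4.57×47 + 1.91×75 + 55.37×20 + 15.51×110 = 214.79 + 143.25 + 1107.4 + 1706.1 = 3171.54
Index = 3216.12 / 3171.54 × 100 = 101.4056

101.4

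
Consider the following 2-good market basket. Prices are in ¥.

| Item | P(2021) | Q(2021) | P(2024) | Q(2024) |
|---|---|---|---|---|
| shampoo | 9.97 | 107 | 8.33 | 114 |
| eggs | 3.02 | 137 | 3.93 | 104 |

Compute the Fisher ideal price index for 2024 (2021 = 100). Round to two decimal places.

Laspeyres component (base-period weights):
ΣP(2024)Q(2021) = 8.33×107 + 3.93×137 = 891.31 + 538.41 = 1429.72
ΣP(2021)Q(2021) = 9.97×107 + 3.02×137 = 1066.79 + 413.74 = 1480.53
L = 1429.72 / 1480.53 × 100 = 96.5681
Paasche component (current-period weights):
ΣP(2024)Q(2024) = 8.33×114 + 3.93×104 = 949.62 + 408.72 = 1358.34
ΣP(2021)Q(2024) = 9.97×114 + 3.02×104 = 1136.58 + 314.08 = 1450.66
P = 1358.34 / 1450.66 × 100 = 93.6360
Fisher = √(L × P) = √(96.5681 × 93.6360) = 95.0908

95.09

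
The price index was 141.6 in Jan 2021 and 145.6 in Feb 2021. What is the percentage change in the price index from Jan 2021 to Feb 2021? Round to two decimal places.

Change = (145.6 − 141.6) / 141.6 × 100
       = 4.0 / 141.6 × 100 = 2.8249%

2.82%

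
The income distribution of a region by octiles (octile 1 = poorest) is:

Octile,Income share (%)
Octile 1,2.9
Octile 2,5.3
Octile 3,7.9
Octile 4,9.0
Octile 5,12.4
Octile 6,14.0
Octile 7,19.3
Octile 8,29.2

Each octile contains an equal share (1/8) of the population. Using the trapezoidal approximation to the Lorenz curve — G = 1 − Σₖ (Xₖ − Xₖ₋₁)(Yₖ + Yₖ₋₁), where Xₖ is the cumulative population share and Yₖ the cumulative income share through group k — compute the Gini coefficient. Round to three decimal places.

0.345

Cumulative income shares Yₖ: 0.0290, 0.0820, 0.1610, 0.2510, 0.3750, 0.5150, 0.7080, 1.0000
Σ (Xₖ−Xₖ₋₁)(Yₖ+Yₖ₋₁) = (1/8)(0.0290+0.0000) + (1/8)(0.0820+0.0290) + (1/8)(0.1610+0.0820) + (1/8)(0.2510+0.1610) + (1/8)(0.3750+0.2510) + (1/8)(0.5150+0.3750) + (1/8)(0.7080+0.5150) + (1/8)(1.0000+0.7080)
  = 0.0036 + 0.0139 + 0.0304 + 0.0515 + 0.0783 + 0.1113 + 0.1529 + 0.2135 = 0.6552
G = 1 − 0.6552 = 0.3448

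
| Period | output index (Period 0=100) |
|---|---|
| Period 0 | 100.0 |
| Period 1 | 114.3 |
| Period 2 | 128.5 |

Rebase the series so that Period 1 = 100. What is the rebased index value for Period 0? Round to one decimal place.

87.5

Rebased(Period 0) = 100.0 / 114.3 × 100 = 87.4891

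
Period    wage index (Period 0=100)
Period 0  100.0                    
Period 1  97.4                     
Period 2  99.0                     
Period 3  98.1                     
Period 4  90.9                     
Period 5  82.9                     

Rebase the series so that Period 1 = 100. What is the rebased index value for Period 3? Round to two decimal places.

Rebased(Period 3) = 98.1 / 97.4 × 100 = 100.7187

100.72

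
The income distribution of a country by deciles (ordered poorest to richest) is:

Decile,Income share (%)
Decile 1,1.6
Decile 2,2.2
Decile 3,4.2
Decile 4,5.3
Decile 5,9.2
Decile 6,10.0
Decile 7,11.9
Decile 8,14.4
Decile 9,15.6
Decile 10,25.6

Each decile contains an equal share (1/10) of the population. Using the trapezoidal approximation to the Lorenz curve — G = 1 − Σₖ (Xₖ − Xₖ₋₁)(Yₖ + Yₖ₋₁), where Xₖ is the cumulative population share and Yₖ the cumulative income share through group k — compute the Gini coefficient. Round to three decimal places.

Cumulative income shares Yₖ: 0.0160, 0.0380, 0.0800, 0.1330, 0.2250, 0.3250, 0.4440, 0.5880, 0.7440, 1.0000
Σ (Xₖ−Xₖ₋₁)(Yₖ+Yₖ₋₁) = (1/10)(0.0160+0.0000) + (1/10)(0.0380+0.0160) + (1/10)(0.0800+0.0380) + (1/10)(0.1330+0.0800) + (1/10)(0.2250+0.1330) + (1/10)(0.3250+0.2250) + (1/10)(0.4440+0.3250) + (1/10)(0.5880+0.4440) + (1/10)(0.7440+0.5880) + (1/10)(1.0000+0.7440)
  = 0.0016 + 0.0054 + 0.0118 + 0.0213 + 0.0358 + 0.0550 + 0.0769 + 0.1032 + 0.1332 + 0.1744 = 0.6186
G = 1 − 0.6186 = 0.3814

0.381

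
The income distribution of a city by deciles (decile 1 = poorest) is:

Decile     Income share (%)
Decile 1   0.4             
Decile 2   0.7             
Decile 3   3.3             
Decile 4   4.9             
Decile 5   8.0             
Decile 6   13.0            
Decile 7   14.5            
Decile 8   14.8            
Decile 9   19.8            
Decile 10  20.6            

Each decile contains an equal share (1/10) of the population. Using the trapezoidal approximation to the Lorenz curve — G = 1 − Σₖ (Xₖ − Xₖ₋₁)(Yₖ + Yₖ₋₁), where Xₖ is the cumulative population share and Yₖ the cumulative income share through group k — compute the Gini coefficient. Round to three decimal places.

0.407

Cumulative income shares Yₖ: 0.0040, 0.0110, 0.0440, 0.0930, 0.1730, 0.3030, 0.4480, 0.5960, 0.7940, 1.0000
Σ (Xₖ−Xₖ₋₁)(Yₖ+Yₖ₋₁) = (1/10)(0.0040+0.0000) + (1/10)(0.0110+0.0040) + (1/10)(0.0440+0.0110) + (1/10)(0.0930+0.0440) + (1/10)(0.1730+0.0930) + (1/10)(0.3030+0.1730) + (1/10)(0.4480+0.3030) + (1/10)(0.5960+0.4480) + (1/10)(0.7940+0.5960) + (1/10)(1.0000+0.7940)
  = 0.0004 + 0.0015 + 0.0055 + 0.0137 + 0.0266 + 0.0476 + 0.0751 + 0.1044 + 0.1390 + 0.1794 = 0.5932
G = 1 − 0.5932 = 0.4068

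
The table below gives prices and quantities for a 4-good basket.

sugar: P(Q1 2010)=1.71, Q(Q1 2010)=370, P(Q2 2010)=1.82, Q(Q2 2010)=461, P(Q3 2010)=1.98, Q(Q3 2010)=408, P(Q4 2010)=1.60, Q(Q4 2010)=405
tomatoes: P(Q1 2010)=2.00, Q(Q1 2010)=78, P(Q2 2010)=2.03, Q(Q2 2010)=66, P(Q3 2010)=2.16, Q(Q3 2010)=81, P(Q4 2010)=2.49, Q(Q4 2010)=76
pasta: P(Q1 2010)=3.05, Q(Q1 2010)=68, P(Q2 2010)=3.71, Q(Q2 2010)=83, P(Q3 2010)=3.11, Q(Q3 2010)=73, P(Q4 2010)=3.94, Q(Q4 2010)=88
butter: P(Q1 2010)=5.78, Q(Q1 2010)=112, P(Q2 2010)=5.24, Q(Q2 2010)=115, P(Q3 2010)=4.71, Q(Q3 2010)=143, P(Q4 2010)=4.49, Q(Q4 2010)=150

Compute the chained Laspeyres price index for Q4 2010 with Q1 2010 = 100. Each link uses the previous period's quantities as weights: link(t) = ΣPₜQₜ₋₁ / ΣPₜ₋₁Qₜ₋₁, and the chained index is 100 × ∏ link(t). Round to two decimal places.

Link Q1 2010→Q2 2010:
ΣP(Q2 2010)Q(Q1 2010) = 1.82×370 + 2.03×78 + 3.71×68 + 5.24×112 = 673.4 + 158.34 + 252.28 + 586.88 = 1670.9
ΣP(Q1 2010)Q(Q1 2010) = 1.71×370 + 2.00×78 + 3.05×68 + 5.78×112 = 632.7 + 156 + 207.4 + 647.36 = 1643.46
link = 1670.9/1643.46 = 1.016696
Link Q2 2010→Q3 2010:
ΣP(Q3 2010)Q(Q2 2010) = 1.98×461 + 2.16×66 + 3.11×83 + 4.71×115 = 912.78 + 142.56 + 258.13 + 541.65 = 1855.12
ΣP(Q2 2010)Q(Q2 2010) = 1.82×461 + 2.03×66 + 3.71×83 + 5.24×115 = 839.02 + 133.98 + 307.93 + 602.6 = 1883.53
link = 1855.12/1883.53 = 0.984917
Link Q3 2010→Q4 2010:
ΣP(Q4 2010)Q(Q3 2010) = 1.60×408 + 2.49×81 + 3.94×73 + 4.49×143 = 652.8 + 201.69 + 287.62 + 642.07 = 1784.18
ΣP(Q3 2010)Q(Q3 2010) = 1.98×408 + 2.16×81 + 3.11×73 + 4.71×143 = 807.84 + 174.96 + 227.03 + 673.53 = 1883.36
link = 1784.18/1883.36 = 0.947339
Chained index = 100 × 1.016696 × 0.984917 × 0.947339 = 94.8628

94.86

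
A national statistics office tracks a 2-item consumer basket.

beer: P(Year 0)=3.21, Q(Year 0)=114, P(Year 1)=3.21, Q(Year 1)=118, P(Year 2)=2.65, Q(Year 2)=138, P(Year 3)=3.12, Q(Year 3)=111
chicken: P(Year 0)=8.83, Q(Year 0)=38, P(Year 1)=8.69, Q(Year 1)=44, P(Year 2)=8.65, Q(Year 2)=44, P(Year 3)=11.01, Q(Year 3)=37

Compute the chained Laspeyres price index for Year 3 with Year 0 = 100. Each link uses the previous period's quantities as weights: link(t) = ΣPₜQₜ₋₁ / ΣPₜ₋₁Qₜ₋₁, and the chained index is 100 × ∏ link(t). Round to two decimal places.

Link Year 0→Year 1:
ΣP(Year 1)Q(Year 0) = 3.21×114 + 8.69×38 = 365.94 + 330.22 = 696.16
ΣP(Year 0)Q(Year 0) = 3.21×114 + 8.83×38 = 365.94 + 335.54 = 701.48
link = 696.16/701.48 = 0.992416
Link Year 1→Year 2:
ΣP(Year 2)Q(Year 1) = 2.65×118 + 8.65×44 = 312.7 + 380.6 = 693.3
ΣP(Year 1)Q(Year 1) = 3.21×118 + 8.69×44 = 378.78 + 382.36 = 761.14
link = 693.3/761.14 = 0.910871
Link Year 2→Year 3:
ΣP(Year 3)Q(Year 2) = 3.12×138 + 11.01×44 = 430.56 + 484.44 = 915
ΣP(Year 2)Q(Year 2) = 2.65×138 + 8.65×44 = 365.7 + 380.6 = 746.3
link = 915/746.3 = 1.226049
Chained index = 100 × 0.992416 × 0.910871 × 1.226049 = 110.8302

110.83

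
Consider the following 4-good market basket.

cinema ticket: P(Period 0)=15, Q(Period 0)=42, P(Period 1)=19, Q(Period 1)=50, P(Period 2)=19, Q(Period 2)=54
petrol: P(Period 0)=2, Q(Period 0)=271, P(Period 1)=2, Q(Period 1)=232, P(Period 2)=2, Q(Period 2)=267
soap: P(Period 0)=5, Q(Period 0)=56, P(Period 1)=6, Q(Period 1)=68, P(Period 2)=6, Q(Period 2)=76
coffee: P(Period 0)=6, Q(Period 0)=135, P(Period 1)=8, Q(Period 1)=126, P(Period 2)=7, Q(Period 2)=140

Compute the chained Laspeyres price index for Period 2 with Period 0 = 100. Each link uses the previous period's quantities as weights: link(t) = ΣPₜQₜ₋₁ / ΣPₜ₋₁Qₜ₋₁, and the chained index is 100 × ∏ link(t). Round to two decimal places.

116.41

Link Period 0→Period 1:
ΣP(Period 1)Q(Period 0) = 19×42 + 2×271 + 6×56 + 8×135 = 798 + 542 + 336 + 1080 = 2756
ΣP(Period 0)Q(Period 0) = 15×42 + 2×271 + 5×56 + 6×135 = 630 + 542 + 280 + 810 = 2262
link = 2756/2262 = 1.218391
Link Period 1→Period 2:
ΣP(Period 2)Q(Period 1) = 19×50 + 2×232 + 6×68 + 7×126 = 950 + 464 + 408 + 882 = 2704
ΣP(Period 1)Q(Period 1) = 19×50 + 2×232 + 6×68 + 8×126 = 950 + 464 + 408 + 1008 = 2830
link = 2704/2830 = 0.955477
Chained index = 100 × 1.218391 × 0.955477 = 116.4144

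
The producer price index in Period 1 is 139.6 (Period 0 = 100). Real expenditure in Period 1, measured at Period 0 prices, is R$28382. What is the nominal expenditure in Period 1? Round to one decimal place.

39621.3

Nominal = Real × (Index/100) = 28382 × (139.6/100)
        = 28382 × 1.396 = 39621.2720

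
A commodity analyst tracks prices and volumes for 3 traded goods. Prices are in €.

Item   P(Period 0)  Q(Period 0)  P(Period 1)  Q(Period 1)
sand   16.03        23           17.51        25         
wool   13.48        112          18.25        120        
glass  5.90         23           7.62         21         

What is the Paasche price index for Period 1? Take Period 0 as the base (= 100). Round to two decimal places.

Paasche price index uses current-period quantities as weights.
ΣP(Period 1)·Q(Period 1) = 17.51×25 + 18.25×120 + 7.62×21 = 437.75 + 2190 + 160.02 = 2787.77
ΣP(Period 0)·Q(Period 1) = 16.03×25 + 13.48×120 + 5.90×21 = 400.75 + 1617.6 + 123.9 = 2142.25
Index = 2787.77 / 2142.25 × 100 = 130.1328

130.13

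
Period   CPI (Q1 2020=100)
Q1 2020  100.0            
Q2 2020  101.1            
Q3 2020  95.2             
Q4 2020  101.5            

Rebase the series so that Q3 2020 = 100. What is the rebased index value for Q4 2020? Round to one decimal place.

Rebased(Q4 2020) = 101.5 / 95.2 × 100 = 106.6176

106.6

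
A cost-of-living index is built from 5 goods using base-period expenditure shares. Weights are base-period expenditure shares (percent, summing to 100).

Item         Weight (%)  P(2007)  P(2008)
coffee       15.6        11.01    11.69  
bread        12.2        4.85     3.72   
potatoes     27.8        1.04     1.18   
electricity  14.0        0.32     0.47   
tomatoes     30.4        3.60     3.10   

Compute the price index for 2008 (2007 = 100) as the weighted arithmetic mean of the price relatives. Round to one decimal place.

104.2

coffee: 15.6 × (11.69/11.01) = 15.6 × 1.061762 = 16.5635
bread: 12.2 × (3.72/4.85) = 12.2 × 0.767010 = 9.3575
potatoes: 27.8 × (1.18/1.04) = 27.8 × 1.134615 = 31.5423
electricity: 14.0 × (0.47/0.32) = 14.0 × 1.468750 = 20.5625
tomatoes: 30.4 × (3.10/3.60) = 30.4 × 0.861111 = 26.1778
Index = Σ wᵢ·(p₁ᵢ/p₀ᵢ) = 16.5635 + 9.3575 + 31.5423 + 20.5625 + 26.1778 = 104.2036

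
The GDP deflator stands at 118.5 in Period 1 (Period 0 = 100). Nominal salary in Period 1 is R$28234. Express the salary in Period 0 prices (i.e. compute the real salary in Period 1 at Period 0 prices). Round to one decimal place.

23826.2

Real = Nominal ÷ (Index/100) = 28234 ÷ (118.5/100)
     = 28234 ÷ 1.185 = 23826.1603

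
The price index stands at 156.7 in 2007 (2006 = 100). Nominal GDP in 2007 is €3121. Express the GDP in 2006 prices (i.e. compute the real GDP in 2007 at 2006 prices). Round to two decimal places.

Real = Nominal ÷ (Index/100) = 3121 ÷ (156.7/100)
     = 3121 ÷ 1.567 = 1991.7039

1991.70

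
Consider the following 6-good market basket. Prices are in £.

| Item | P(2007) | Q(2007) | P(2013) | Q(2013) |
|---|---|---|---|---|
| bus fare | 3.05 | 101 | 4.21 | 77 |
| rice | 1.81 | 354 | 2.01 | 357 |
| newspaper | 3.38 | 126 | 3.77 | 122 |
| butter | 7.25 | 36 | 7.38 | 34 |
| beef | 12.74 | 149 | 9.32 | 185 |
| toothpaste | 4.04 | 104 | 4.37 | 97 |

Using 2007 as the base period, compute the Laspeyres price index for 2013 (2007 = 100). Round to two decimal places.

Laspeyres price index uses base-period quantities as weights.
ΣP(2013)·Q(2007) = 4.21×101 + 2.01×354 + 3.77×126 + 7.38×36 + 9.32×149 + 4.37×104 = 425.21 + 711.54 + 475.02 + 265.68 + 1388.68 + 454.48 = 3720.61
ΣP(2007)·Q(2007) = 3.05×101 + 1.81×354 + 3.38×126 + 7.25×36 + 12.74×149 + 4.04×104 = 308.05 + 640.74 + 425.88 + 261 + 1898.26 + 420.16 = 3954.09
Index = 3720.61 / 3954.09 × 100 = 94.0952

94.10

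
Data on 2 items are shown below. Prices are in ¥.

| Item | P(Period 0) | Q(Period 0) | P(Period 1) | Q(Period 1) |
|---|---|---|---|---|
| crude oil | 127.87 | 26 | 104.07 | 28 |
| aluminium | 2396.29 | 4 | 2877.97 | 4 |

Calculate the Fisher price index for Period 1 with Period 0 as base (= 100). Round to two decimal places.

109.85

Laspeyres component (base-period weights):
ΣP(Period 1)Q(Period 0) = 104.07×26 + 2877.97×4 = 2705.82 + 11511.88 = 14217.7
ΣP(Period 0)Q(Period 0) = 127.87×26 + 2396.29×4 = 3324.62 + 9585.16 = 12909.78
L = 14217.7 / 12909.78 × 100 = 110.1312
Paasche component (current-period weights):
ΣP(Period 1)Q(Period 1) = 104.07×28 + 2877.97×4 = 2913.96 + 11511.88 = 14425.84
ΣP(Period 0)Q(Period 1) = 127.87×28 + 2396.29×4 = 3580.36 + 9585.16 = 13165.52
P = 14425.84 / 13165.52 × 100 = 109.5729
Fisher = √(L × P) = √(110.1312 × 109.5729) = 109.8517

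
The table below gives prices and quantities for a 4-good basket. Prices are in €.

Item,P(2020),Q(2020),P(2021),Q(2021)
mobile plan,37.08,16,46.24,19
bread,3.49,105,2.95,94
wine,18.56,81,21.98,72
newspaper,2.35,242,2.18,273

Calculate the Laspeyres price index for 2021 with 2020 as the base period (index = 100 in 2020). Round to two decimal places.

Laspeyres price index uses base-period quantities as weights.
ΣP(2021)·Q(2020) = 46.24×16 + 2.95×105 + 21.98×81 + 2.18×242 = 739.84 + 309.75 + 1780.38 + 527.56 = 3357.53
ΣP(2020)·Q(2020) = 37.08×16 + 3.49×105 + 18.56×81 + 2.35×242 = 593.28 + 366.45 + 1503.36 + 568.7 = 3031.79
Index = 3357.53 / 3031.79 × 100 = 110.7441

110.74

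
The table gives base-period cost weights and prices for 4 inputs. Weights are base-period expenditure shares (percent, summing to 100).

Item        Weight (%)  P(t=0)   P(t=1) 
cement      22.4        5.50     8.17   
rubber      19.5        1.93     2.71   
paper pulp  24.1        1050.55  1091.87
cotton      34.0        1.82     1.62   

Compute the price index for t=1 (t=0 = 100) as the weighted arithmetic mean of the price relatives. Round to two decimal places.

115.97

cement: 22.4 × (8.17/5.50) = 22.4 × 1.485455 = 33.2742
rubber: 19.5 × (2.71/1.93) = 19.5 × 1.404145 = 27.3808
paper pulp: 24.1 × (1091.87/1050.55) = 24.1 × 1.039332 = 25.0479
cotton: 34.0 × (1.62/1.82) = 34.0 × 0.890110 = 30.2637
Index = Σ wᵢ·(p₁ᵢ/p₀ᵢ) = 33.2742 + 27.3808 + 25.0479 + 30.2637 = 115.9666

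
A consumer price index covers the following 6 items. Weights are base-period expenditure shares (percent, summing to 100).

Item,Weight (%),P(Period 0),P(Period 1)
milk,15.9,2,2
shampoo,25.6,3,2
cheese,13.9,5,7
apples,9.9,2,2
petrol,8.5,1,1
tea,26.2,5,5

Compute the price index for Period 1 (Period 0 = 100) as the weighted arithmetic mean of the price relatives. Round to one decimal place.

milk: 15.9 × (2/2) = 15.9 × 1.000000 = 15.9000
shampoo: 25.6 × (2/3) = 25.6 × 0.666667 = 17.0667
cheese: 13.9 × (7/5) = 13.9 × 1.400000 = 19.4600
apples: 9.9 × (2/2) = 9.9 × 1.000000 = 9.9000
petrol: 8.5 × (1/1) = 8.5 × 1.000000 = 8.5000
tea: 26.2 × (5/5) = 26.2 × 1.000000 = 26.2000
Index = Σ wᵢ·(p₁ᵢ/p₀ᵢ) = 15.9000 + 17.0667 + 19.4600 + 9.9000 + 8.5000 + 26.2000 = 97.0267

97.0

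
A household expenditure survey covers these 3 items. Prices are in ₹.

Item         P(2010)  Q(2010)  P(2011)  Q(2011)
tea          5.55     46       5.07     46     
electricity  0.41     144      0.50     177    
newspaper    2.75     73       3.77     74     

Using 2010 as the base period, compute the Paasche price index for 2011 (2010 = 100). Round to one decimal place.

113.0

Paasche price index uses current-period quantities as weights.
ΣP(2011)·Q(2011) = 5.07×46 + 0.50×177 + 3.77×74 = 233.22 + 88.5 + 278.98 = 600.7
ΣP(2010)·Q(2011) = 5.55×46 + 0.41×177 + 2.75×74 = 255.3 + 72.57 + 203.5 = 531.37
Index = 600.7 / 531.37 × 100 = 113.0474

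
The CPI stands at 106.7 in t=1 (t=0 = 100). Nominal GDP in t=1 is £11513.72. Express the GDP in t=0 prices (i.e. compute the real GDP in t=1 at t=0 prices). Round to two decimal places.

Real = Nominal ÷ (Index/100) = 11513.72 ÷ (106.7/100)
     = 11513.72 ÷ 1.067 = 10790.7404

10790.74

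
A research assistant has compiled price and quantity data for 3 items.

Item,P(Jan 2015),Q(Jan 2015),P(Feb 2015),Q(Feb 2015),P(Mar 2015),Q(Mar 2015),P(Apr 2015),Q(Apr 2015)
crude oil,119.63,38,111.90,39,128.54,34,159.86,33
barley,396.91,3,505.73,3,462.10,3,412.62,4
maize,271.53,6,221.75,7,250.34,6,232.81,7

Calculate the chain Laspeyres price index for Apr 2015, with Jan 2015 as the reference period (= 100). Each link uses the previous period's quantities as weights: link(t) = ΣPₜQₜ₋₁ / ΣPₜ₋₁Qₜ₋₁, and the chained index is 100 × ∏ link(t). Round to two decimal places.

Link Jan 2015→Feb 2015:
ΣP(Feb 2015)Q(Jan 2015) = 111.90×38 + 505.73×3 + 221.75×6 = 4252.2 + 1517.19 + 1330.5 = 7099.89
ΣP(Jan 2015)Q(Jan 2015) = 119.63×38 + 396.91×3 + 271.53×6 = 4545.94 + 1190.73 + 1629.18 = 7365.85
link = 7099.89/7365.85 = 0.963893
Link Feb 2015→Mar 2015:
ΣP(Mar 2015)Q(Feb 2015) = 128.54×39 + 462.10×3 + 250.34×7 = 5013.06 + 1386.3 + 1752.38 = 8151.74
ΣP(Feb 2015)Q(Feb 2015) = 111.90×39 + 505.73×3 + 221.75×7 = 4364.1 + 1517.19 + 1552.25 = 7433.54
link = 8151.74/7433.54 = 1.096616
Link Mar 2015→Apr 2015:
ΣP(Apr 2015)Q(Mar 2015) = 159.86×34 + 412.62×3 + 232.81×6 = 5435.24 + 1237.86 + 1396.86 = 8069.96
ΣP(Mar 2015)Q(Mar 2015) = 128.54×34 + 462.10×3 + 250.34×6 = 4370.36 + 1386.3 + 1502.04 = 7258.7
link = 8069.96/7258.7 = 1.111764
Chained index = 100 × 0.963893 × 1.096616 × 1.111764 = 117.5157

117.52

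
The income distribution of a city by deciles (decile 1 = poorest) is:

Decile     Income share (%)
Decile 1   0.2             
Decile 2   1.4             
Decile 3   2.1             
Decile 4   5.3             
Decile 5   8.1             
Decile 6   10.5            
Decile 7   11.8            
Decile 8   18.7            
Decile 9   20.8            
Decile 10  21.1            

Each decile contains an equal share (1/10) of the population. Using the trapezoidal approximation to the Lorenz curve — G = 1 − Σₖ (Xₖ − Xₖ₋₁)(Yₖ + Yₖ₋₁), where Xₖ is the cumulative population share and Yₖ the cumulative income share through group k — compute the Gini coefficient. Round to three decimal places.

0.429

Cumulative income shares Yₖ: 0.0020, 0.0160, 0.0370, 0.0900, 0.1710, 0.2760, 0.3940, 0.5810, 0.7890, 1.0000
Σ (Xₖ−Xₖ₋₁)(Yₖ+Yₖ₋₁) = (1/10)(0.0020+0.0000) + (1/10)(0.0160+0.0020) + (1/10)(0.0370+0.0160) + (1/10)(0.0900+0.0370) + (1/10)(0.1710+0.0900) + (1/10)(0.2760+0.1710) + (1/10)(0.3940+0.2760) + (1/10)(0.5810+0.3940) + (1/10)(0.7890+0.5810) + (1/10)(1.0000+0.7890)
  = 0.0002 + 0.0018 + 0.0053 + 0.0127 + 0.0261 + 0.0447 + 0.0670 + 0.0975 + 0.1370 + 0.1789 = 0.5712
G = 1 − 0.5712 = 0.4288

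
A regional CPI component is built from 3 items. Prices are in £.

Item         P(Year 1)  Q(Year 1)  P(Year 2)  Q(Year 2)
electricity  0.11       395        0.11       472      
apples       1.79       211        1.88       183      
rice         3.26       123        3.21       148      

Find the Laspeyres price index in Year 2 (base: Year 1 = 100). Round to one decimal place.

101.6

Laspeyres price index uses base-period quantities as weights.
ΣP(Year 2)·Q(Year 1) = 0.11×395 + 1.88×211 + 3.21×123 = 43.45 + 396.68 + 394.83 = 834.96
ΣP(Year 1)·Q(Year 1) = 0.11×395 + 1.79×211 + 3.26×123 = 43.45 + 377.69 + 400.98 = 822.12
Index = 834.96 / 822.12 × 100 = 101.5618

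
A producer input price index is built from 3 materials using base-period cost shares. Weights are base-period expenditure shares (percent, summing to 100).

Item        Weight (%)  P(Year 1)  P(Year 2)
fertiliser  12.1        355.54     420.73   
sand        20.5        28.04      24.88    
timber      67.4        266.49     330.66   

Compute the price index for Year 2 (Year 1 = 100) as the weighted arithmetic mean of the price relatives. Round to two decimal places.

fertiliser: 12.1 × (420.73/355.54) = 12.1 × 1.183355 = 14.3186
sand: 20.5 × (24.88/28.04) = 20.5 × 0.887304 = 18.1897
timber: 67.4 × (330.66/266.49) = 67.4 × 1.240797 = 83.6297
Index = Σ wᵢ·(p₁ᵢ/p₀ᵢ) = 14.3186 + 18.1897 + 83.6297 = 116.1380

116.14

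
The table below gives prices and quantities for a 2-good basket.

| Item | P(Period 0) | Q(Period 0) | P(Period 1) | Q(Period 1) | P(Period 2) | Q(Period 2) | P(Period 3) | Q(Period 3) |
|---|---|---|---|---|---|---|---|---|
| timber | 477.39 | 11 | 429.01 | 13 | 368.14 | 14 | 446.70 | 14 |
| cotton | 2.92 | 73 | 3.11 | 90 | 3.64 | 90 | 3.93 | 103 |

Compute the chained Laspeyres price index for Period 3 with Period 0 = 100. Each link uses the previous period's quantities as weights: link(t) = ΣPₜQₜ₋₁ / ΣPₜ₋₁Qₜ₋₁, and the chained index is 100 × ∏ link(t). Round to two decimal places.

95.25

Link Period 0→Period 1:
ΣP(Period 1)Q(Period 0) = 429.01×11 + 3.11×73 = 4719.11 + 227.03 = 4946.14
ΣP(Period 0)Q(Period 0) = 477.39×11 + 2.92×73 = 5251.29 + 213.16 = 5464.45
link = 4946.14/5464.45 = 0.905149
Link Period 1→Period 2:
ΣP(Period 2)Q(Period 1) = 368.14×13 + 3.64×90 = 4785.82 + 327.6 = 5113.42
ΣP(Period 1)Q(Period 1) = 429.01×13 + 3.11×90 = 5577.13 + 279.9 = 5857.03
link = 5113.42/5857.03 = 0.873040
Link Period 2→Period 3:
ΣP(Period 3)Q(Period 2) = 446.70×14 + 3.93×90 = 6253.8 + 353.7 = 6607.5
ΣP(Period 2)Q(Period 2) = 368.14×14 + 3.64×90 = 5153.96 + 327.6 = 5481.56
link = 6607.5/5481.56 = 1.205405
Chained index = 100 × 0.905149 × 0.873040 × 1.205405 = 95.2548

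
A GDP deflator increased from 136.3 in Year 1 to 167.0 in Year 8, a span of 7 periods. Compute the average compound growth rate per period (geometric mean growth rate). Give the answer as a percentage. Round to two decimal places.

Growth factor = (167.0/136.3)^(1/7) = (1.225238)^(1/7) = 1.029445
Growth rate = 1.029445 − 1 = 0.029445 = 2.9445%

2.94%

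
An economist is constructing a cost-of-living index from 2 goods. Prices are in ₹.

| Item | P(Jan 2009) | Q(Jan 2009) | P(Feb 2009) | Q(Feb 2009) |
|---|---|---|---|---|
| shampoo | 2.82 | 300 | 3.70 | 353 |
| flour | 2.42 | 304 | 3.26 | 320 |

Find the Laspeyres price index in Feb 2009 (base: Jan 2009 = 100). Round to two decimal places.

Laspeyres price index uses base-period quantities as weights.
ΣP(Feb 2009)·Q(Jan 2009) = 3.70×300 + 3.26×304 = 1110 + 991.04 = 2101.04
ΣP(Jan 2009)·Q(Jan 2009) = 2.82×300 + 2.42×304 = 846 + 735.68 = 1581.68
Index = 2101.04 / 1581.68 × 100 = 132.8360

132.84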